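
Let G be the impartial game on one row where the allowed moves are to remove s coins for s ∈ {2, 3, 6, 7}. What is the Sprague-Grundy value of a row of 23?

0

Compute g(0), g(1), … for moves {2, 3, 6, 7}:
k:     0  1  2  3  4  5  6  7  8  9 10 11 12 13 14 15 16 17 18 19 20 21 22 23
g(k):  0  0  1  1  2  0  3  1  2  0  0  1  1  2  0  3  1  2  0  0  1  1  2  0
So g(23) = 0.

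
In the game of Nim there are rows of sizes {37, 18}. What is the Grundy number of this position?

55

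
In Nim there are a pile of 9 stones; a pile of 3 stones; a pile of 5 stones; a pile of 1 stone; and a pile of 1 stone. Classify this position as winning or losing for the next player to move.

Compute the nim-sum pairwise:
9 XOR 3 = 10
10 XOR 5 = 15
15 XOR 1 = 14
14 XOR 1 = 15
The nim-sum is 15 ≠ 0, so this is an N-position: the player to move can win.

Winning position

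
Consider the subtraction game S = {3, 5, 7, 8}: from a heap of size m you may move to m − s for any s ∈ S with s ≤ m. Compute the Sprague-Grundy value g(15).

1

Build the Grundy sequence with g(k) = mex{g(k−s) : s ∈ {3, 5, 7, 8}, s ≤ k}:
k:     0  1  2  3  4  5  6  7  8  9 10 11 12 13 14 15
g(k):  0  0  0  1  1  1  2  2  2  3  3  0  0  0  1  1
So g(15) = 1.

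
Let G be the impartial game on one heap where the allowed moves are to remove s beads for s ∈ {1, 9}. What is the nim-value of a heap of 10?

Build the Grundy sequence with g(k) = mex{g(k−s) : s ∈ {1, 9}, s ≤ k}:
k:     0  1  2  3  4  5  6  7  8  9 10
g(k):  0  1  0  1  0  1  0  1  0  1  0
So g(10) = 0.

0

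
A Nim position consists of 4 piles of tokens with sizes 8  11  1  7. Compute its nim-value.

5

Nim-sum: 8 ⊕ 11 ⊕ 1 ⊕ 7 = 5.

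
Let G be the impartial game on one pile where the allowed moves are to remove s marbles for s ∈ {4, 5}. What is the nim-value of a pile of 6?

Compute g(0), g(1), … for moves {4, 5}:
k:     0  1  2  3  4  5  6
g(k):  0  0  0  0  1  1  1
So g(6) = 1.

1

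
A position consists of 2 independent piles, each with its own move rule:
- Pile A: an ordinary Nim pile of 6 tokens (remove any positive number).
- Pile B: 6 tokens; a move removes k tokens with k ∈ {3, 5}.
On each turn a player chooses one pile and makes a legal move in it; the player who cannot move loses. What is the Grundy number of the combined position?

4

Pile A is a plain Nim pile of size 6, so its Grundy value is 6.
Build the Grundy sequence for pile B with g(k) = mex{g(k−s) : s ∈ {3, 5}, s ≤ k}:
g(0) = mex{} = 0
g(1) = mex{} = 0
g(2) = mex{} = 0
g(3) = mex{0} = 1
g(4) = mex{0} = 1
g(5) = mex{0} = 1
g(6) = mex{0,1} = 2
So g(6) = 2.
The value of a disjunctive sum is the nim-sum of the parts.
Combined value = 6 ⊕ 2 = 4.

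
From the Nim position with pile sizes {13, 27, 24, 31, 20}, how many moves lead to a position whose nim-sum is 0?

3

Compute the nim-sum pairwise:
13 ⊕ 27 = 22
22 ⊕ 24 = 14
14 ⊕ 31 = 17
17 ⊕ 20 = 5
The overall nim-sum is X = 5. A pile of size p has a winning move iff p XOR X < p (reduce it to p XOR X).
  13: 13 XOR 5 = 8 < 13 — winning move (to 8).
  27: 27 XOR 5 = 30 ≥ 27 — no move.
  24: 24 XOR 5 = 29 ≥ 24 — no move.
  31: 31 XOR 5 = 26 < 31 — winning move (to 26).
  20: 20 XOR 5 = 17 < 20 — winning move (to 17).
That gives 3 winning moves.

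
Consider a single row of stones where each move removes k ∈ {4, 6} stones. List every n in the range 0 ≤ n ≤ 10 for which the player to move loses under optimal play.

Compute g(0), g(1), … for moves {4, 6}:
k:     0  1  2  3  4  5  6  7  8  9 10
g(k):  0  0  0  0  1  1  1  1  2  2  0
The P-positions (g = 0) in 0..10 are 0, 1, 2, 3, 10.

0, 1, 2, 3, 10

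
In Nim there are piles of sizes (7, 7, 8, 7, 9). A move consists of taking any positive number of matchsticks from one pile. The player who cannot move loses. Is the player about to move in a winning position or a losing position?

Winning position

Bitwise XOR of the heap sizes:
  0111  (7)
  0111  (7)
  1000  (8)
  0111  (7)
  1001  (9)
  ----
  0110  (6)
The nim-sum is 6 ≠ 0, so this is an N-position: the player to move can win.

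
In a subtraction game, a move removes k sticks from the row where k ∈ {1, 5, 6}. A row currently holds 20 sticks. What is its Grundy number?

3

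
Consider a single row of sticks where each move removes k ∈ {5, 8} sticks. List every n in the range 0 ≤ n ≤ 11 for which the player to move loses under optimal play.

Build the Grundy sequence with g(k) = mex{g(k−s) : s ∈ {5, 8}, s ≤ k}:
k:     0  1  2  3  4  5  6  7  8  9 10 11
g(k):  0  0  0  0  0  1  1  1  1  1  2  2
The P-positions (g = 0) in 0..11 are 0, 1, 2, 3, 4.

0, 1, 2, 3, 4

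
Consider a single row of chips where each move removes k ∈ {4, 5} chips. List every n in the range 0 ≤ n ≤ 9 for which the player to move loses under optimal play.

0, 1, 2, 3, 9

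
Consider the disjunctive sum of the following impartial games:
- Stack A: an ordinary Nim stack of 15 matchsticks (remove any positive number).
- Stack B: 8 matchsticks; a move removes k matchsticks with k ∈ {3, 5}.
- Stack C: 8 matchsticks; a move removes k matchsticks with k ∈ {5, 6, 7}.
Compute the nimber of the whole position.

14

Stack A is a plain Nim stack of size 15, so its Grundy value is 15.
Build the Grundy sequence for stack B with g(k) = mex{g(k−s) : s ∈ {3, 5}, s ≤ k}:
g(0) = mex{} = 0
g(1) = mex{} = 0
g(2) = mex{} = 0
g(3) = mex{0} = 1
g(4) = mex{0} = 1
g(5) = mex{0} = 1
g(6) = mex{0,1} = 2
g(7) = mex{0,1} = 2
g(8) = mex{1} = 0
So g(8) = 0.
Build the Grundy sequence for stack C with g(k) = mex{g(k−s) : s ∈ {5, 6, 7}, s ≤ k}:
g(0) = mex{} = 0
g(1) = mex{} = 0
g(2) = mex{} = 0
g(3) = mex{} = 0
g(4) = mex{} = 0
g(5) = mex{0} = 1
g(6) = mex{0} = 1
g(7) = mex{0} = 1
g(8) = mex{0} = 1
So g(8) = 1.
The value of a disjunctive sum is the nim-sum of the parts.
Combined value = 15 XOR 0 XOR 1 = 14.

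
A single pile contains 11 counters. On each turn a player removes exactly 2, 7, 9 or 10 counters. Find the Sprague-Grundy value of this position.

3

Build the Grundy sequence with g(k) = mex{g(k−s) : s ∈ {2, 7, 9, 10}, s ≤ k}:
k:     0  1  2  3  4  5  6  7  8  9 10 11
g(k):  0  0  1  1  0  0  1  1  2  2  3  3
So g(11) = 3.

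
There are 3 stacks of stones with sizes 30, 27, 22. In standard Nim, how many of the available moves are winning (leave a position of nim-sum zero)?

Nim-sum: 30 ^ 27 ^ 22 = 19.
The overall nim-sum is X = 19. A stack of size p has a winning move iff p XOR X < p (reduce it to p XOR X).
  30: 30 XOR 19 = 13 < 30 — winning move (to 13).
  27: 27 XOR 19 = 8 < 27 — winning move (to 8).
  22: 22 XOR 19 = 5 < 22 — winning move (to 5).
That gives 3 winning moves.

3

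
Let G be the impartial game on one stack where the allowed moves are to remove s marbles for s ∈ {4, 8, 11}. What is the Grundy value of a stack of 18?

Compute g(0), g(1), … for moves {4, 8, 11}:
k:     0  1  2  3  4  5  6  7  8  9 10 11 12 13 14 15 16 17 18
g(k):  0  0  0  0  1  1  1  1  2  2  2  2  3  3  3  0  0  0  0
So g(18) = 0.

0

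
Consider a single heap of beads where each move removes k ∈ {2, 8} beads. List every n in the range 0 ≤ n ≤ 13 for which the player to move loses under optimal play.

0, 1, 4, 5, 10, 11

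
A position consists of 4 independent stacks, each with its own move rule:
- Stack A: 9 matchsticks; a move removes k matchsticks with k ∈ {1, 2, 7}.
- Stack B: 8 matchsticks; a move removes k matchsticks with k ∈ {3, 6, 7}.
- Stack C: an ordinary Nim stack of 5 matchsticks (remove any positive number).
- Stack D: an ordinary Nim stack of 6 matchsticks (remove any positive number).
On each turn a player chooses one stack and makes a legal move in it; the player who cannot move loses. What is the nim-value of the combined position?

For stack A, compute g(0), g(1), … with moves {1, 2, 7}:
k:     0  1  2  3  4  5  6  7  8  9
g(k):  0  1  2  0  1  2  0  1  2  0
So g(9) = 0.
Build the Grundy sequence for stack B with g(k) = mex{g(k−s) : s ∈ {3, 6, 7}, s ≤ k}:
g(0) = mex{} = 0
g(1) = mex{} = 0
g(2) = mex{} = 0
g(3) = mex{0} = 1
g(4) = mex{0} = 1
g(5) = mex{0} = 1
g(6) = mex{0,1} = 2
g(7) = mex{0,1} = 2
g(8) = mex{0,1} = 2
So g(8) = 2.
Stack C is a plain Nim stack of size 5, so its Grundy value is 5.
Stack D is a plain Nim stack of size 6, so its Grundy value is 6.
By the Sprague-Grundy theorem, the Grundy value of a sum of independent games is the XOR of the component values.
Combined value = 0 XOR 2 XOR 5 XOR 6 = 1.

1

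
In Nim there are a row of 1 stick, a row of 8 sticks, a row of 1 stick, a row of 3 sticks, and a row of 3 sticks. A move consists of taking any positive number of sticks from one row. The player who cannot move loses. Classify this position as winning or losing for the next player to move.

Winning position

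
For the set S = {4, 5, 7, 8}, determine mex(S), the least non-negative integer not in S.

0

0 is not in the set, so the mex is 0.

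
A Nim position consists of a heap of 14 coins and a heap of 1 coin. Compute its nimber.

15

Nim-sum: 14 ⊕ 1 = 15.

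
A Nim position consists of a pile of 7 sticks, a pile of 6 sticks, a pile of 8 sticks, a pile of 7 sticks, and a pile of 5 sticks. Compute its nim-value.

11

Write each in binary and XOR column by column:
  0111  (7)
  0110  (6)
  1000  (8)
  0111  (7)
  0101  (5)
  ----
  1011  (11)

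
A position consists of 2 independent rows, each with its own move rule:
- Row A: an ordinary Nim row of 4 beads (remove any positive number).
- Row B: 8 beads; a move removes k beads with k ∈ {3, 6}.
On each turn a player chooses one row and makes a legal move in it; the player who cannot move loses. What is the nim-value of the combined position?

6

Row A is a plain Nim row of size 4, so its Grundy value is 4.
Build the Grundy sequence for row B with g(k) = mex{g(k−s) : s ∈ {3, 6}, s ≤ k}:
k:     0  1  2  3  4  5  6  7  8
g(k):  0  0  0  1  1  1  2  2  2
So g(8) = 2.
The value of a disjunctive sum is the nim-sum of the parts.
Combined value = 4 ⊕ 2 = 6.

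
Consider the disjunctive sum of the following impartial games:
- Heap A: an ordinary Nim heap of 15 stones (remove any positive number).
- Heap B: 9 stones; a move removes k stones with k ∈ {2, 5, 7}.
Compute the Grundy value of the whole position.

13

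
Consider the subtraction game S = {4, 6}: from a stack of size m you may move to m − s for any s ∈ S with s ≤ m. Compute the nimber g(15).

1

Compute g(0), g(1), … for moves {4, 6}:
k:     0  1  2  3  4  5  6  7  8  9 10 11 12 13 14 15
g(k):  0  0  0  0  1  1  1  1  2  2  0  0  0  0  1  1
So g(15) = 1.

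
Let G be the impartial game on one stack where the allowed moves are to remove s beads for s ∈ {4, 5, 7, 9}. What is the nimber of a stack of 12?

3

Grundy values for subtraction set {4, 5, 7, 9}:
k:     0  1  2  3  4  5  6  7  8  9 10 11 12
g(k):  0  0  0  0  1  1  1  1  2  2  2  2  3
So g(12) = 3.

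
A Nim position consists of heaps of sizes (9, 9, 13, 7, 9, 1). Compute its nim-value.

2

Compute the nim-sum pairwise:
9 XOR 9 = 0
0 XOR 13 = 13
13 XOR 7 = 10
10 XOR 9 = 3
3 XOR 1 = 2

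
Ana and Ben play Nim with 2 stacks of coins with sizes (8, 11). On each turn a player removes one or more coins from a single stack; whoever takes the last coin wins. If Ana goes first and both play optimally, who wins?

Ana wins

Compute the nim-sum pairwise:
8 ^ 11 = 3
The nim-sum is 3 ≠ 0, so this is an N-position: the player to move can win; Ana has a winning move.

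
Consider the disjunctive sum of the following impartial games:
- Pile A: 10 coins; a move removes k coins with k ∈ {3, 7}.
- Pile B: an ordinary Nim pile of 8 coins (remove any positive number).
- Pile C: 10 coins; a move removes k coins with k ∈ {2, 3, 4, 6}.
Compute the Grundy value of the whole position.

9

Grundy values for pile A (subtraction set {3, 7}):
k:     0  1  2  3  4  5  6  7  8  9 10
g(k):  0  0  0  1  1  1  0  2  2  1  0
So g(10) = 0.
Pile B is a plain Nim pile of size 8, so its Grundy value is 8.
Grundy values for pile C (subtraction set {2, 3, 4, 6}):
g(0) = mex{} = 0
g(1) = mex{} = 0
g(2) = mex{0} = 1
g(3) = mex{0} = 1
g(4) = mex{0,1} = 2
g(5) = mex{0,1} = 2
g(6) = mex{0,1,2} = 3
g(7) = mex{0,1,2} = 3
g(8) = mex{1,2,3} = 0
g(9) = mex{1,2,3} = 0
g(10) = mex{0,2,3} = 1
So g(10) = 1.
By the Sprague-Grundy theorem, the Grundy value of a sum of independent games is the XOR of the component values.
Combined value = 0 ⊕ 8 ⊕ 1 = 9.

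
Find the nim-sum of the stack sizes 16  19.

Compute the nim-sum pairwise:
16 XOR 19 = 3

3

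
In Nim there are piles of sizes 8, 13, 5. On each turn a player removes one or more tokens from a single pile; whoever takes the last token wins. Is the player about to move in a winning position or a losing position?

Losing position

In binary:
  1000  (8)
  1101  (13)
  0101  (5)
  ----
  0000  (0)
The nim-sum is 0, so this is a P-position: the player to move is in a losing position under optimal play.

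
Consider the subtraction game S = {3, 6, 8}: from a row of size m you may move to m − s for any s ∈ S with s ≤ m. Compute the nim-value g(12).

Grundy values for subtraction set {3, 6, 8}:
k:     0  1  2  3  4  5  6  7  8  9 10 11 12
g(k):  0  0  0  1  1  1  2  2  2  3  3  0  0
So g(12) = 0.

0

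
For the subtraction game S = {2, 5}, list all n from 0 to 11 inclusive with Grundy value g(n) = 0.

Build the Grundy sequence with g(k) = mex{g(k−s) : s ∈ {2, 5}, s ≤ k}:
g(0) = mex{} = 0
g(1) = mex{} = 0
g(2) = mex{0} = 1
g(3) = mex{0} = 1
g(4) = mex{1} = 0
g(5) = mex{0,1} = 2
g(6) = mex{0} = 1
g(7) = mex{1,2} = 0
g(8) = mex{1} = 0
g(9) = mex{0} = 1
g(10) = mex{0,2} = 1
g(11) = mex{1} = 0
The P-positions (g = 0) in 0..11 are 0, 1, 4, 7, 8, 11.

0, 1, 4, 7, 8, 11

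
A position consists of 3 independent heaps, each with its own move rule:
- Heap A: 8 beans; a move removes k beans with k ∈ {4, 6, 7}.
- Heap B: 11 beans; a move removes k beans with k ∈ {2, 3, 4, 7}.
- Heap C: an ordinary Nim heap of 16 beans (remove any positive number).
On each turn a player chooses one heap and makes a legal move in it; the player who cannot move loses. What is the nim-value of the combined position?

For heap A, compute g(0), g(1), … with moves {4, 6, 7}:
g(0) = mex{} = 0
g(1) = mex{} = 0
g(2) = mex{} = 0
g(3) = mex{} = 0
g(4) = mex{0} = 1
g(5) = mex{0} = 1
g(6) = mex{0} = 1
g(7) = mex{0} = 1
g(8) = mex{0,1} = 2
So g(8) = 2.
Build the Grundy sequence for heap B with g(k) = mex{g(k−s) : s ∈ {2, 3, 4, 7}, s ≤ k}:
g(0) = mex{} = 0
g(1) = mex{} = 0
g(2) = mex{0} = 1
g(3) = mex{0} = 1
g(4) = mex{0,1} = 2
g(5) = mex{0,1} = 2
g(6) = mex{1,2} = 0
g(7) = mex{0,1,2} = 3
g(8) = mex{0,2} = 1
g(9) = mex{0,1,2,3} = 4
g(10) = mex{0,1,3} = 2
g(11) = mex{1,2,3,4} = 0
So g(11) = 0.
Heap C is a plain Nim heap of size 16, so its Grundy value is 16.
By the Sprague-Grundy theorem, the Grundy value of a sum of independent games is the XOR of the component values.
Combined value = 2 ⊕ 0 ⊕ 16 = 18.

18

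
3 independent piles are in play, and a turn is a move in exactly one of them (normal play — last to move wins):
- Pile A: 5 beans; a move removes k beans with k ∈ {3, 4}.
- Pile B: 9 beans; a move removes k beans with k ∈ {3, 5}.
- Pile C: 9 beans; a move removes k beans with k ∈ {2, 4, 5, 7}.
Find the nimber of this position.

Grundy values for pile A (subtraction set {3, 4}):
g(0) = mex{} = 0
g(1) = mex{} = 0
g(2) = mex{} = 0
g(3) = mex{0} = 1
g(4) = mex{0} = 1
g(5) = mex{0} = 1
So g(5) = 1.
Build the Grundy sequence for pile B with g(k) = mex{g(k−s) : s ∈ {3, 5}, s ≤ k}:
g(0) = mex{} = 0
g(1) = mex{} = 0
g(2) = mex{} = 0
g(3) = mex{0} = 1
g(4) = mex{0} = 1
g(5) = mex{0} = 1
g(6) = mex{0,1} = 2
g(7) = mex{0,1} = 2
g(8) = mex{1} = 0
g(9) = mex{1,2} = 0
So g(9) = 0.
Grundy values for pile C (subtraction set {2, 4, 5, 7}):
k:     0  1  2  3  4  5  6  7  8  9
g(k):  0  0  1  1  2  2  3  3  4  0
So g(9) = 0.
The value of a disjunctive sum is the nim-sum of the parts.
Combined value = 1 ⊕ 0 ⊕ 0 = 1.

1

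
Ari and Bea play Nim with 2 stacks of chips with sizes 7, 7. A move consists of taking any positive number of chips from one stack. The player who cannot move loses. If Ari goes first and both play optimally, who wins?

Bea wins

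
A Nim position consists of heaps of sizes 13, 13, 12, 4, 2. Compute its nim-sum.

Compute the nim-sum pairwise:
13 ^ 13 = 0
0 ^ 12 = 12
12 ^ 4 = 8
8 ^ 2 = 10

10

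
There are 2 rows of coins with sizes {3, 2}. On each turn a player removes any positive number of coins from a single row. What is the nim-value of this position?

1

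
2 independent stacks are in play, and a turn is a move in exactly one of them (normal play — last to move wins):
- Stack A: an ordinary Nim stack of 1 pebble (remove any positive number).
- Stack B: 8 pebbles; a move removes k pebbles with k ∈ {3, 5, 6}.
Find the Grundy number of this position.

3

Stack A is a plain Nim stack of size 1, so its Grundy value is 1.
Grundy values for stack B (subtraction set {3, 5, 6}):
g(0) = mex{} = 0
g(1) = mex{} = 0
g(2) = mex{} = 0
g(3) = mex{0} = 1
g(4) = mex{0} = 1
g(5) = mex{0} = 1
g(6) = mex{0,1} = 2
g(7) = mex{0,1} = 2
g(8) = mex{0,1} = 2
So g(8) = 2.
The value of a disjunctive sum is the nim-sum of the parts.
Combined value = 1 XOR 2 = 3.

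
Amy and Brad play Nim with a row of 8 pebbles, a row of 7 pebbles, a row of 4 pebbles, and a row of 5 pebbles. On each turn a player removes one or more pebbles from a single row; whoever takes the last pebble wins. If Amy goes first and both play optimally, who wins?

Amy wins

Nim-sum: 8 ^ 7 ^ 4 ^ 5 = 14.
The nim-sum is 14 ≠ 0, so this is an N-position: the player to move can win; Amy has a winning move.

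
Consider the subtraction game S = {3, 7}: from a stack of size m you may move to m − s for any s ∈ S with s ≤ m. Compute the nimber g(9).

1

Build the Grundy sequence with g(k) = mex{g(k−s) : s ∈ {3, 7}, s ≤ k}:
g(0) = mex{} = 0
g(1) = mex{} = 0
g(2) = mex{} = 0
g(3) = mex{0} = 1
g(4) = mex{0} = 1
g(5) = mex{0} = 1
g(6) = mex{1} = 0
g(7) = mex{0,1} = 2
g(8) = mex{0,1} = 2
g(9) = mex{0} = 1
So g(9) = 1.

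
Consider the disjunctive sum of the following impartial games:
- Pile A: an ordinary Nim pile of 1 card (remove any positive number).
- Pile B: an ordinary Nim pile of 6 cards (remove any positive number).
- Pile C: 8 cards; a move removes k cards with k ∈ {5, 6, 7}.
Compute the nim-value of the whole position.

Pile A is a plain Nim pile of size 1, so its Grundy value is 1.
Pile B is a plain Nim pile of size 6, so its Grundy value is 6.
For pile C, compute g(0), g(1), … with moves {5, 6, 7}:
g(0) = mex{} = 0
g(1) = mex{} = 0
g(2) = mex{} = 0
g(3) = mex{} = 0
g(4) = mex{} = 0
g(5) = mex{0} = 1
g(6) = mex{0} = 1
g(7) = mex{0} = 1
g(8) = mex{0} = 1
So g(8) = 1.
The value of a disjunctive sum is the nim-sum of the parts.
Combined value = 1 XOR 6 XOR 1 = 6.

6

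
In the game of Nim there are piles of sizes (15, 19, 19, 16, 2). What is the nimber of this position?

Write each in binary and XOR column by column:
  01111  (15)
  10011  (19)
  10011  (19)
  10000  (16)
  00010  (2)
  -----
  11101  (29)

29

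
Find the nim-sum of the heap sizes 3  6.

5

Nim-sum: 3 ⊕ 6 = 5.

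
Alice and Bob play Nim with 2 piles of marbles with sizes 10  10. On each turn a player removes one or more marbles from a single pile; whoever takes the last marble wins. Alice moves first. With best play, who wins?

Bitwise XOR of the heap sizes:
  1010  (10)
  1010  (10)
  ----
  0000  (0)
The nim-sum is 0, so this is a P-position: the player to move is in a losing position under optimal play; Alice is about to move from it and so loses — Bob wins.

Bob wins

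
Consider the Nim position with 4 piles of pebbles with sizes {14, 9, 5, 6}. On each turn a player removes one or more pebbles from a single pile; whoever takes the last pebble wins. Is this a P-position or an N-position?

Compute the nim-sum pairwise:
14 XOR 9 = 7
7 XOR 5 = 2
2 XOR 6 = 4
The nim-sum is 4 ≠ 0, so this is an N-position: the player to move can win.

N-position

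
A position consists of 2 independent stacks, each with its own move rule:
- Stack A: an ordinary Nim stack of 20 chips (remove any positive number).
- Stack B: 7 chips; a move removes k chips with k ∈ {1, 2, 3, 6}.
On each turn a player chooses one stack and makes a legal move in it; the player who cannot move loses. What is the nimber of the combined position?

Stack A is a plain Nim stack of size 20, so its Grundy value is 20.
Build the Grundy sequence for stack B with g(k) = mex{g(k−s) : s ∈ {1, 2, 3, 6}, s ≤ k}:
k:     0  1  2  3  4  5  6  7
g(k):  0  1  2  3  0  1  2  3
So g(7) = 3.
By the Sprague-Grundy theorem, the Grundy value of a sum of independent games is the XOR of the component values.
Combined value = 20 XOR 3 = 23.

23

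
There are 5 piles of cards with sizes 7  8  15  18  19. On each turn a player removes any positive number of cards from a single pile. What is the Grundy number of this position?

Nim-sum: 7 ⊕ 8 ⊕ 15 ⊕ 18 ⊕ 19 = 1.

1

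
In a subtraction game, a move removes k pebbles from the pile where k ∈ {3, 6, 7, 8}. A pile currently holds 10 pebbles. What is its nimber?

Compute g(0), g(1), … for moves {3, 6, 7, 8}:
g(0) = mex{} = 0
g(1) = mex{} = 0
g(2) = mex{} = 0
g(3) = mex{0} = 1
g(4) = mex{0} = 1
g(5) = mex{0} = 1
g(6) = mex{0,1} = 2
g(7) = mex{0,1} = 2
g(8) = mex{0,1} = 2
g(9) = mex{0,1,2} = 3
g(10) = mex{0,1,2} = 3
So g(10) = 3.

3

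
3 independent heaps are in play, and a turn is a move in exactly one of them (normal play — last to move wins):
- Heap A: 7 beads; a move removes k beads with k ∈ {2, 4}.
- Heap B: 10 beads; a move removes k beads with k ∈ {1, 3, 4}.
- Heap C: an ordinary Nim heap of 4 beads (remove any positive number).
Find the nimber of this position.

5

Build the Grundy sequence for heap A with g(k) = mex{g(k−s) : s ∈ {2, 4}, s ≤ k}:
k:     0  1  2  3  4  5  6  7
g(k):  0  0  1  1  2  2  0  0
So g(7) = 0.
For heap B, compute g(0), g(1), … with moves {1, 3, 4}:
k:     0  1  2  3  4  5  6  7  8  9 10
g(k):  0  1  0  1  2  3  2  0  1  0  1
So g(10) = 1.
Heap C is a plain Nim heap of size 4, so its Grundy value is 4.
The value of a disjunctive sum is the nim-sum of the parts.
Combined value = 0 XOR 1 XOR 4 = 5.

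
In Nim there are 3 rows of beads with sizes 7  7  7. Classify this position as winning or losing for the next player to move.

Winning position

Bitwise XOR of the heap sizes:
  111  (7)
  111  (7)
  111  (7)
  ---
  111  (7)
The nim-sum is 7 ≠ 0, so this is an N-position: the player to move can win.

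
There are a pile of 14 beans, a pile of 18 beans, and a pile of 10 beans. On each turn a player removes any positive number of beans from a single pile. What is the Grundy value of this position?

In binary:
  01110  (14)
  10010  (18)
  01010  (10)
  -----
  10110  (22)

22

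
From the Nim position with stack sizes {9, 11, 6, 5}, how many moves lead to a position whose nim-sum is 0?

Nim-sum: 9 ^ 11 ^ 6 ^ 5 = 1.
The overall nim-sum is X = 1. A stack of size p has a winning move iff p XOR X < p (reduce it to p XOR X).
  9: 9 XOR 1 = 8 < 9 — winning move (to 8).
  11: 11 XOR 1 = 10 < 11 — winning move (to 10).
  6: 6 XOR 1 = 7 ≥ 6 — no move.
  5: 5 XOR 1 = 4 < 5 — winning move (to 4).
That gives 3 winning moves.

3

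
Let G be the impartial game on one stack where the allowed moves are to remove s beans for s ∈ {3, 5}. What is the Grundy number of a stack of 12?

Compute g(0), g(1), … for moves {3, 5}:
g(0) = mex{} = 0
g(1) = mex{} = 0
g(2) = mex{} = 0
g(3) = mex{0} = 1
g(4) = mex{0} = 1
g(5) = mex{0} = 1
g(6) = mex{0,1} = 2
g(7) = mex{0,1} = 2
g(8) = mex{1} = 0
g(9) = mex{1,2} = 0
g(10) = mex{1,2} = 0
g(11) = mex{0,2} = 1
g(12) = mex{0,2} = 1
So g(12) = 1.

1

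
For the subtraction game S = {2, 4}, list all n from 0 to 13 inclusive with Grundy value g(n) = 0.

Build the Grundy sequence with g(k) = mex{g(k−s) : s ∈ {2, 4}, s ≤ k}:
g(0) = mex{} = 0
g(1) = mex{} = 0
g(2) = mex{0} = 1
g(3) = mex{0} = 1
g(4) = mex{0,1} = 2
g(5) = mex{0,1} = 2
g(6) = mex{1,2} = 0
g(7) = mex{1,2} = 0
g(8) = mex{0,2} = 1
g(9) = mex{0,2} = 1
g(10) = mex{0,1} = 2
g(11) = mex{0,1} = 2
g(12) = mex{1,2} = 0
g(13) = mex{1,2} = 0
The P-positions (g = 0) in 0..13 are 0, 1, 6, 7, 12, 13.

0, 1, 6, 7, 12, 13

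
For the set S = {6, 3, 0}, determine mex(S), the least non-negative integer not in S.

1

0 is in the set but 1 is not, so the mex is 1.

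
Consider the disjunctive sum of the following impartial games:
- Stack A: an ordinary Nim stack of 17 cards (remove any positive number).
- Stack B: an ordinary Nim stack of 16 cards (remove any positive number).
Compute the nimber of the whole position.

1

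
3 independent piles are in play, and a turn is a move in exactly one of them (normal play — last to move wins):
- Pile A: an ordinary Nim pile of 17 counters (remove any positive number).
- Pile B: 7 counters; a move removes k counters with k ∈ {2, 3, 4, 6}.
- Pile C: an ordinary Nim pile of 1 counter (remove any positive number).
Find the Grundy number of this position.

19

Pile A is a plain Nim pile of size 17, so its Grundy value is 17.
Grundy values for pile B (subtraction set {2, 3, 4, 6}):
g(0) = mex{} = 0
g(1) = mex{} = 0
g(2) = mex{0} = 1
g(3) = mex{0} = 1
g(4) = mex{0,1} = 2
g(5) = mex{0,1} = 2
g(6) = mex{0,1,2} = 3
g(7) = mex{0,1,2} = 3
So g(7) = 3.
Pile C is a plain Nim pile of size 1, so its Grundy value is 1.
By the Sprague-Grundy theorem, the Grundy value of a sum of independent games is the XOR of the component values.
Combined value = 17 ⊕ 3 ⊕ 1 = 19.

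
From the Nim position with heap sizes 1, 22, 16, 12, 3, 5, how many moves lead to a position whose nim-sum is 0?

1

Compute the nim-sum pairwise:
1 XOR 22 = 23
23 XOR 16 = 7
7 XOR 12 = 11
11 XOR 3 = 8
8 XOR 5 = 13
The overall nim-sum is X = 13. A heap of size p has a winning move iff p XOR X < p (reduce it to p XOR X).
  1: 1 XOR 13 = 12 ≥ 1 — no move.
  22: 22 XOR 13 = 27 ≥ 22 — no move.
  16: 16 XOR 13 = 29 ≥ 16 — no move.
  12: 12 XOR 13 = 1 < 12 — winning move (to 1).
  3: 3 XOR 13 = 14 ≥ 3 — no move.
  5: 5 XOR 13 = 8 ≥ 5 — no move.
That gives 1 winning move.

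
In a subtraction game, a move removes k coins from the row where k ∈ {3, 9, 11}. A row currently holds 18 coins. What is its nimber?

2

Compute g(0), g(1), … for moves {3, 9, 11}:
k:     0  1  2  3  4  5  6  7  8  9 10 11 12 13 14 15 16 17 18
g(k):  0  0  0  1  1  1  0  0  0  1  1  1  2  2  0  3  3  1  2
So g(18) = 2.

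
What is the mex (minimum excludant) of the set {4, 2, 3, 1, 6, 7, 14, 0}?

The values 0, 1, 2, 3, 4 are all present; 5 is the first non-negative integer missing from the set.

5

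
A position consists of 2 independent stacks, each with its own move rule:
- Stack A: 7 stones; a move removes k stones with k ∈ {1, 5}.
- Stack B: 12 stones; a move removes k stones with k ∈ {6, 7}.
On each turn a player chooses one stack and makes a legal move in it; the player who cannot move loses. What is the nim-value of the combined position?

For stack A, compute g(0), g(1), … with moves {1, 5}:
g(0) = mex{} = 0
g(1) = mex{0} = 1
g(2) = mex{1} = 0
g(3) = mex{0} = 1
g(4) = mex{1} = 0
g(5) = mex{0} = 1
g(6) = mex{1} = 0
g(7) = mex{0} = 1
So g(7) = 1.
Grundy values for stack B (subtraction set {6, 7}):
g(0) = mex{} = 0
g(1) = mex{} = 0
g(2) = mex{} = 0
g(3) = mex{} = 0
g(4) = mex{} = 0
g(5) = mex{} = 0
g(6) = mex{0} = 1
g(7) = mex{0} = 1
g(8) = mex{0} = 1
g(9) = mex{0} = 1
g(10) = mex{0} = 1
g(11) = mex{0} = 1
g(12) = mex{0,1} = 2
So g(12) = 2.
By the Sprague-Grundy theorem, the Grundy value of a sum of independent games is the XOR of the component values.
Combined value = 1 ⊕ 2 = 3.

3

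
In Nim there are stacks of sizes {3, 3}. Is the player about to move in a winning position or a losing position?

Compute the nim-sum pairwise:
3 ^ 3 = 0
The nim-sum is 0, so this is a P-position: the player to move is in a losing position under optimal play.

Losing position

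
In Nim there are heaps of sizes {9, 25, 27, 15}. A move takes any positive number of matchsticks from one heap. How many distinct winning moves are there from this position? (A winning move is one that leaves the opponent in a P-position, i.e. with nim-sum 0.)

1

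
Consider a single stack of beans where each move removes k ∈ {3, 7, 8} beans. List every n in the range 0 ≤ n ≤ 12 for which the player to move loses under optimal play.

0, 1, 2, 6, 11, 12

Grundy values for subtraction set {3, 7, 8}:
k:     0  1  2  3  4  5  6  7  8  9 10 11 12
g(k):  0  0  0  1  1  1  0  2  2  1  3  0  0
The P-positions (g = 0) in 0..12 are 0, 1, 2, 6, 11, 12.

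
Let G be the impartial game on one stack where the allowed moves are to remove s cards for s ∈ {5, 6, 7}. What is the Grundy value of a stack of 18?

1

Grundy values for subtraction set {5, 6, 7}:
k:     0  1  2  3  4  5  6  7  8  9 10 11 12 13 14 15 16 17 18
g(k):  0  0  0  0  0  1  1  1  1  1  2  2  0  0  0  0  0  1  1
So g(18) = 1.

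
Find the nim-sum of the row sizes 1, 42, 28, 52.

3

Compute the nim-sum pairwise:
1 XOR 42 = 43
43 XOR 28 = 55
55 XOR 52 = 3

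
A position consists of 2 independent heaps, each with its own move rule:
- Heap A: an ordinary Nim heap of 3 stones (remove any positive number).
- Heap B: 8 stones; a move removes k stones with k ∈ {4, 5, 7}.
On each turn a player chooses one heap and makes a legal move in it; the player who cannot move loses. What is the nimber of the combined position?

1

Heap A is a plain Nim heap of size 3, so its Grundy value is 3.
Grundy values for heap B (subtraction set {4, 5, 7}):
k:     0  1  2  3  4  5  6  7  8
g(k):  0  0  0  0  1  1  1  1  2
So g(8) = 2.
By the Sprague-Grundy theorem, the Grundy value of a sum of independent games is the XOR of the component values.
Combined value = 3 ⊕ 2 = 1.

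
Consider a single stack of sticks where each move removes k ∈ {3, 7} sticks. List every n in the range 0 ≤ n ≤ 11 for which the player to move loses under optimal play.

Build the Grundy sequence with g(k) = mex{g(k−s) : s ∈ {3, 7}, s ≤ k}:
k:     0  1  2  3  4  5  6  7  8  9 10 11
g(k):  0  0  0  1  1  1  0  2  2  1  0  0
The P-positions (g = 0) in 0..11 are 0, 1, 2, 6, 10, 11.

0, 1, 2, 6, 10, 11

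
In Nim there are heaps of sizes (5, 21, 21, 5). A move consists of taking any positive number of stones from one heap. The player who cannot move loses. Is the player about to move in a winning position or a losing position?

Losing position

Nim-sum: 5 ⊕ 21 ⊕ 21 ⊕ 5 = 0.
The nim-sum is 0, so this is a P-position: the player to move is in a losing position under optimal play.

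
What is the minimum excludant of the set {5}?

0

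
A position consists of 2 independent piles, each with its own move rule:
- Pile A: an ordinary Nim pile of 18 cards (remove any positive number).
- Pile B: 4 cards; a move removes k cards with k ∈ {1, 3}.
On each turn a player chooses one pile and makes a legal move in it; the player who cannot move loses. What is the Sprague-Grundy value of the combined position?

18

Pile A is a plain Nim pile of size 18, so its Grundy value is 18.
For pile B, compute g(0), g(1), … with moves {1, 3}:
g(0) = mex{} = 0
g(1) = mex{0} = 1
g(2) = mex{1} = 0
g(3) = mex{0} = 1
g(4) = mex{1} = 0
So g(4) = 0.
By the Sprague-Grundy theorem, the Grundy value of a sum of independent games is the XOR of the component values.
Combined value = 18 XOR 0 = 18.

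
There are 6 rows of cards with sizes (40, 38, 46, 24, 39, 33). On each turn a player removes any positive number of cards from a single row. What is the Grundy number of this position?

62

Nim-sum: 40 XOR 38 XOR 46 XOR 24 XOR 39 XOR 33 = 62.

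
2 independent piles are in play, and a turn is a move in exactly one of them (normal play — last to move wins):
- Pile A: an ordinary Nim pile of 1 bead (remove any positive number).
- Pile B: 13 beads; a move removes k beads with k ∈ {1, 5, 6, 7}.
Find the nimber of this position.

0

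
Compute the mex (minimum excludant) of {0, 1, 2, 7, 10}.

3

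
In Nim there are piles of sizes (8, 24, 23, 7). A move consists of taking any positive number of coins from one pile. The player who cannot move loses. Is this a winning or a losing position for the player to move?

Compute the nim-sum pairwise:
8 XOR 24 = 16
16 XOR 23 = 7
7 XOR 7 = 0
The nim-sum is 0, so this is a P-position: the player to move is in a losing position under optimal play.

Losing position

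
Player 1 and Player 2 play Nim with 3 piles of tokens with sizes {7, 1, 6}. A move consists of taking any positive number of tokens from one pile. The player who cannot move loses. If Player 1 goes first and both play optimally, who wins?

Compute the nim-sum pairwise:
7 ^ 1 = 6
6 ^ 6 = 0
The nim-sum is 0, so this is a P-position: the player to move is in a losing position under optimal play; Player 1 is about to move from it and so loses — Player 2 wins.

Player 2 wins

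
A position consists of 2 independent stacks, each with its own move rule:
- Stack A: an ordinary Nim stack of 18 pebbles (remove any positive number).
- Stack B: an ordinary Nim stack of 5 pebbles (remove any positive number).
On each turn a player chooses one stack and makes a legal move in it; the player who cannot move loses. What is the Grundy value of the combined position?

23

Stack A is a plain Nim stack of size 18, so its Grundy value is 18.
Stack B is a plain Nim stack of size 5, so its Grundy value is 5.
By the Sprague-Grundy theorem, the Grundy value of a sum of independent games is the XOR of the component values.
Combined value = 18 XOR 5 = 23.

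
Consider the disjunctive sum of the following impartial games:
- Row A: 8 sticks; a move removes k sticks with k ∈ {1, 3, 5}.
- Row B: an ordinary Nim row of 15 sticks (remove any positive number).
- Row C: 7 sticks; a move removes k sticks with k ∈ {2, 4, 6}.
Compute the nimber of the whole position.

For row A, compute g(0), g(1), … with moves {1, 3, 5}:
g(0) = mex{} = 0
g(1) = mex{0} = 1
g(2) = mex{1} = 0
g(3) = mex{0} = 1
g(4) = mex{1} = 0
g(5) = mex{0} = 1
g(6) = mex{1} = 0
g(7) = mex{0} = 1
g(8) = mex{1} = 0
So g(8) = 0.
Row B is a plain Nim row of size 15, so its Grundy value is 15.
Build the Grundy sequence for row C with g(k) = mex{g(k−s) : s ∈ {2, 4, 6}, s ≤ k}:
g(0) = mex{} = 0
g(1) = mex{} = 0
g(2) = mex{0} = 1
g(3) = mex{0} = 1
g(4) = mex{0,1} = 2
g(5) = mex{0,1} = 2
g(6) = mex{0,1,2} = 3
g(7) = mex{0,1,2} = 3
So g(7) = 3.
The value of a disjunctive sum is the nim-sum of the parts.
Combined value = 0 ⊕ 15 ⊕ 3 = 12.

12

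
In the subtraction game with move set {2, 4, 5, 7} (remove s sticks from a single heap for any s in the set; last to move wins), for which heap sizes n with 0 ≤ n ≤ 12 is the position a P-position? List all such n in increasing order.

Build the Grundy sequence with g(k) = mex{g(k−s) : s ∈ {2, 4, 5, 7}, s ≤ k}:
g(0) = mex{} = 0
g(1) = mex{} = 0
g(2) = mex{0} = 1
g(3) = mex{0} = 1
g(4) = mex{0,1} = 2
g(5) = mex{0,1} = 2
g(6) = mex{0,1,2} = 3
g(7) = mex{0,1,2} = 3
g(8) = mex{0,1,2,3} = 4
g(9) = mex{1,2,3} = 0
g(10) = mex{1,2,3,4} = 0
g(11) = mex{0,2,3} = 1
g(12) = mex{0,2,3,4} = 1
The P-positions (g = 0) in 0..12 are 0, 1, 9, 10.

0, 1, 9, 10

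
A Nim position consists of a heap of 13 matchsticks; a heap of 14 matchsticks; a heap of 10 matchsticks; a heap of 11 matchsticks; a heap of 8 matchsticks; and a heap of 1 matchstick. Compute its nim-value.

Nim-sum: 13 ⊕ 14 ⊕ 10 ⊕ 11 ⊕ 8 ⊕ 1 = 11.

11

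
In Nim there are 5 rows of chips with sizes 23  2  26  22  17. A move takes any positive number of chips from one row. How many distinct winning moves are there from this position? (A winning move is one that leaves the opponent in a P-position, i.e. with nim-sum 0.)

1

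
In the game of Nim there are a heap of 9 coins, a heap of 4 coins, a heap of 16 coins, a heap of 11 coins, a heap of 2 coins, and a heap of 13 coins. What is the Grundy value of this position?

Bitwise XOR of the heap sizes:
  01001  (9)
  00100  (4)
  10000  (16)
  01011  (11)
  00010  (2)
  01101  (13)
  -----
  11001  (25)

25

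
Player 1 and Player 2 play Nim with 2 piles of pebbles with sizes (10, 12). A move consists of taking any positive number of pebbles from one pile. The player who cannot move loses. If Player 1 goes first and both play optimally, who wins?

Nim-sum: 10 ⊕ 12 = 6.
The nim-sum is 6 ≠ 0, so this is an N-position: the player to move can win; Player 1 has a winning move.

Player 1 wins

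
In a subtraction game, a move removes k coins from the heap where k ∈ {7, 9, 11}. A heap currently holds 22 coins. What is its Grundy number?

Grundy values for subtraction set {7, 9, 11}:
k:     0  1  2  3  4  5  6  7  8  9 10 11 12 13 14 15 16 17 18 19 20 21 22
g(k):  0  0  0  0  0  0  0  1  1  1  1  1  1  1  2  2  2  2  0  0  0  0  0
So g(22) = 0.

0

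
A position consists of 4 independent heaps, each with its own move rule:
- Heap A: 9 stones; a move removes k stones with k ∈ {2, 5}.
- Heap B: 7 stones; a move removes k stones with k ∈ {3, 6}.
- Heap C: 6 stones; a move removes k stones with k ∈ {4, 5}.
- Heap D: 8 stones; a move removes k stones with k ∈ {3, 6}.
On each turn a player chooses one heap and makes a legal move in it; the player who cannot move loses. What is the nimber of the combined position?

For heap A, compute g(0), g(1), … with moves {2, 5}:
g(0) = mex{} = 0
g(1) = mex{} = 0
g(2) = mex{0} = 1
g(3) = mex{0} = 1
g(4) = mex{1} = 0
g(5) = mex{0,1} = 2
g(6) = mex{0} = 1
g(7) = mex{1,2} = 0
g(8) = mex{1} = 0
g(9) = mex{0} = 1
So g(9) = 1.
Build the Grundy sequence for heap B with g(k) = mex{g(k−s) : s ∈ {3, 6}, s ≤ k}:
g(0) = mex{} = 0
g(1) = mex{} = 0
g(2) = mex{} = 0
g(3) = mex{0} = 1
g(4) = mex{0} = 1
g(5) = mex{0} = 1
g(6) = mex{0,1} = 2
g(7) = mex{0,1} = 2
So g(7) = 2.
For heap C, compute g(0), g(1), … with moves {4, 5}:
k:     0  1  2  3  4  5  6
g(k):  0  0  0  0  1  1  1
So g(6) = 1.
Build the Grundy sequence for heap D with g(k) = mex{g(k−s) : s ∈ {3, 6}, s ≤ k}:
k:     0  1  2  3  4  5  6  7  8
g(k):  0  0  0  1  1  1  2  2  2
So g(8) = 2.
The value of a disjunctive sum is the nim-sum of the parts.
Combined value = 1 XOR 2 XOR 1 XOR 2 = 0.

0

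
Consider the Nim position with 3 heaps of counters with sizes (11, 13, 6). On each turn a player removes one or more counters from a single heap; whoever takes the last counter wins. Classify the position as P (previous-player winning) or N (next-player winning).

P-position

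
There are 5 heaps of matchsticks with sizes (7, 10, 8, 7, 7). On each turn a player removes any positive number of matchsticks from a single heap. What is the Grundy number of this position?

5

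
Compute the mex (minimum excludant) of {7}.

0

0 is not in the set, so the mex is 0.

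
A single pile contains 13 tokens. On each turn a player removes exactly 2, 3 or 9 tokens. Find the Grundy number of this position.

Grundy values for subtraction set {2, 3, 9}:
k:     0  1  2  3  4  5  6  7  8  9 10 11 12 13
g(k):  0  0  1  1  2  0  0  1  1  2  2  0  0  1
So g(13) = 1.

1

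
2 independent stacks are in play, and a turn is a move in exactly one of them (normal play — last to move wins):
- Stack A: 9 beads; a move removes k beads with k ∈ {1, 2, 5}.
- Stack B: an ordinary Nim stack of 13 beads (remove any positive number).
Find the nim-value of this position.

13

For stack A, compute g(0), g(1), … with moves {1, 2, 5}:
g(0) = mex{} = 0
g(1) = mex{0} = 1
g(2) = mex{0,1} = 2
g(3) = mex{1,2} = 0
g(4) = mex{0,2} = 1
g(5) = mex{0,1} = 2
g(6) = mex{1,2} = 0
g(7) = mex{0,2} = 1
g(8) = mex{0,1} = 2
g(9) = mex{1,2} = 0
So g(9) = 0.
Stack B is a plain Nim stack of size 13, so its Grundy value is 13.
By the Sprague-Grundy theorem, the Grundy value of a sum of independent games is the XOR of the component values.
Combined value = 0 XOR 13 = 13.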